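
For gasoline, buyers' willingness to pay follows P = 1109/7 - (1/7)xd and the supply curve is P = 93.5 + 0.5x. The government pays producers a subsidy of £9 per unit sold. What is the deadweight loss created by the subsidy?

Deadweight loss = £63

Pre-subsidy: 1109/7 - (1/7)x = 93.5 + 0.5x gives x* = 101 and P* = 144.
With the subsidy, sellers receive Ps = Pb + 9 for each unit, where Pb is the price buyers pay.
On the curves, Pb = 1109/7 - (1/7)x and Ps = 93.5 + 0.5x; the wedge Ps − Pb = 9 gives 93.5 + 0.5x − (1109/7 - (1/7)x) = 9, so x' = 115.
Then Pb = 1109/7 − (1/7)·115 = 142 and Ps = 93.5 + 0.5·115 = 151.
The subsidy expands output by 115 − 101 = 14 past the efficient level; on those units the gap between marginal cost and willingness to pay runs from 0 up to 9.
DWL = ½ × 9 × 14 = 63.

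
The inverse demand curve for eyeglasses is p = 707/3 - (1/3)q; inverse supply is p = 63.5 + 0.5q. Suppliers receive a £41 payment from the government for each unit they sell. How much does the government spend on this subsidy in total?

Government cost = £10487.8

Pre-subsidy: 707/3 - (1/3)q = 63.5 + 0.5q gives q* = 206.6 and p* = 166.8.
With the subsidy, sellers receive ps = pb + 41 for each unit, where pb is the price buyers pay.
On the curves, pb = 707/3 - (1/3)q and ps = 63.5 + 0.5q; the wedge ps − pb = 41 gives 63.5 + 0.5q − (707/3 - (1/3)q) = 41, so q' = 255.8.
Then pb = 707/3 − (1/3)·255.8 = 150.4 and ps = 63.5 + 0.5·255.8 = 191.4.
Government outlay = subsidy × quantity = 41 × 255.8 = 10487.8.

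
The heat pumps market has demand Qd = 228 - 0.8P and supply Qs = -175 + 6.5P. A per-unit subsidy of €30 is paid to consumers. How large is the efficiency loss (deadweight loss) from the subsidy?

Deadweight loss = 23400/73

Pre-subsidy: 228 - 0.8P = -175 + 6.5P gives P* = 4030/73, Q* = 13420/73.
With the rebate, buyers effectively pay Pb = Ps − 30, where Ps is the price sellers receive.
Demand in terms of Ps becomes Qd = 228 − 0.8(Ps − 30) = 252 - 0.8Ps. Setting this equal to supply: 252 - 0.8Ps = -175 + 6.5Ps, so Ps = 4270/73.
Buyers pay Pb = 4270/73 − 30 = 2080/73; Q' = -175 + 6.5·(4270/73) = 14980/73.
The subsidy expands output by 14980/73 − 13420/73 = 1560/73 past the efficient level; on those units the gap between marginal cost and willingness to pay runs from 0 up to 30.
DWL = ½ × 30 × 1560/73 = 23400/73.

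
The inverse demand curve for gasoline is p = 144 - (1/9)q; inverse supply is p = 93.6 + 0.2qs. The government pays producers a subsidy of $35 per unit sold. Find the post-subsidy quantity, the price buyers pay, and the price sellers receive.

q' = 274.5; buyers pay $113.5; sellers receive $148.5

Pre-subsidy: 144 - (1/9)q = 93.6 + 0.2q gives q* = 162 and p* = 126.
With the subsidy, sellers receive ps = pb + 35 for each unit, where pb is the price buyers pay.
On the curves, pb = 144 - (1/9)q and ps = 93.6 + 0.2q; the wedge ps − pb = 35 gives 93.6 + 0.2q − (144 - (1/9)q) = 35, so q' = 274.5.
Then pb = 144 − (1/9)·274.5 = 113.5 and ps = 93.6 + 0.2·274.5 = 148.5.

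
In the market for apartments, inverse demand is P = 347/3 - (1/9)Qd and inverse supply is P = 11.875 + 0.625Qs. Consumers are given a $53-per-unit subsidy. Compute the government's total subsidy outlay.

Pre-subsidy: 347/3 - (1/9)Q = 11.875 + 0.625Q gives Q* = 141 and P* = 100.
With the rebate, buyers effectively pay Pb = Ps − 53, where Ps is the price sellers receive.
On the curves, Pb = 347/3 - (1/9)Q and Ps = 11.875 + 0.625Q; the wedge Ps − Pb = 53 gives 11.875 + 0.625Q − (347/3 - (1/9)Q) = 53, so Q' = 213.
Then Pb = 347/3 − (1/9)·213 = 92 and Ps = 11.875 + 0.625·213 = 145.
Government outlay = subsidy × quantity = 53 × 213 = 11289.

Government cost = $11289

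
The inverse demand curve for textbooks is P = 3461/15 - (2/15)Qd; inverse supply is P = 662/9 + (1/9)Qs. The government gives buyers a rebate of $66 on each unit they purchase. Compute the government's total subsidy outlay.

Pre-subsidy: 3461/15 - (2/15)Q = 662/9 + (1/9)Q gives Q* = 643 and P* = 145.
With the rebate, buyers effectively pay Pb = Ps − 66, where Ps is the price sellers receive.
On the curves, Pb = 3461/15 - (2/15)Q and Ps = 662/9 + (1/9)Q; the wedge Ps − Pb = 66 gives 662/9 + (1/9)Q − (3461/15 - (2/15)Q) = 66, so Q' = 913.
Then Pb = 3461/15 − (2/15)·913 = 109 and Ps = 662/9 + (1/9)·913 = 175.
Government outlay = subsidy × quantity = 66 × 913 = 60258.

Government cost = $60258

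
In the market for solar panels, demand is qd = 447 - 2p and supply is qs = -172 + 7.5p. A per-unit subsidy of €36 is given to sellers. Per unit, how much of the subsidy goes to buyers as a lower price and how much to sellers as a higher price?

Pre-subsidy: 447 - 2p = -172 + 7.5p gives p* = 1238/19, q* = 6017/19.
With the subsidy, sellers receive ps = pb + 36 for each unit, where pb is the price buyers pay.
Supply in terms of pb becomes qs = -172 + 7.5(pb + 36) = 98 + 7.5pb. Setting this equal to demand: 447 - 2pb = 98 + 7.5pb, so pb = 698/19.
Sellers receive ps = 698/19 + 36 = 1382/19; q' = 447 − 2·(698/19) = 7097/19.
Buyers' price falls by p* − pb = 1238/19 − 698/19 = 540/19; sellers' price rises by ps − p* = 1382/19 − 1238/19 = 144/19.

Buyers gain 540/19 per unit; sellers gain 144/19 per unit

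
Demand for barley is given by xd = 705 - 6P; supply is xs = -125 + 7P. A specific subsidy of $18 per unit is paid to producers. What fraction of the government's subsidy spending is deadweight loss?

DWL / government spending = 14/183

Pre-subsidy: 705 - 6P = -125 + 7P gives P* = 830/13, x* = 4185/13.
With the subsidy, sellers receive Ps = Pb + 18 for each unit, where Pb is the price buyers pay.
Supply in terms of Pb becomes xs = -125 + 7(Pb + 18) = 1 + 7Pb. Setting this equal to demand: 705 - 6Pb = 1 + 7Pb, so Pb = 704/13.
Sellers receive Ps = 704/13 + 18 = 938/13; x' = 705 − 6·(704/13) = 4941/13.
ΔCS = ½(4185/13 + 4941/13)(830/13 − 704/13) = 3402; ΔPS = ½(4185/13 + 4941/13)(938/13 − 830/13) = 2916.
Government spending = 18 × 4941/13 = 88938/13.
DWL = ½ × 18 × (4941/13 − 4185/13) = 6804/13; fraction = (6804/13) / (88938/13) = 14/183.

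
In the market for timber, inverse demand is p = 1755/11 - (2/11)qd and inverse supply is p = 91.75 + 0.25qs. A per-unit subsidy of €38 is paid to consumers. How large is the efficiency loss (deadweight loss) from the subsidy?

Pre-subsidy: 1755/11 - (2/11)q = 91.75 + 0.25q gives q* = 157 and p* = 131.
With the rebate, buyers effectively pay pb = ps − 38, where ps is the price sellers receive.
On the curves, pb = 1755/11 - (2/11)q and ps = 91.75 + 0.25q; the wedge ps − pb = 38 gives 91.75 + 0.25q − (1755/11 - (2/11)q) = 38, so q' = 245.
Then pb = 1755/11 − (2/11)·245 = 115 and ps = 91.75 + 0.25·245 = 153.
The subsidy expands output by 245 − 157 = 88 past the efficient level; on those units the gap between marginal cost and willingness to pay runs from 0 up to 38.
DWL = ½ × 38 × 88 = 1672.

Deadweight loss = €1672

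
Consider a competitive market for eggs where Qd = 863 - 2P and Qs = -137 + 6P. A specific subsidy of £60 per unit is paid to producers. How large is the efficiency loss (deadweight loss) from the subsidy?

Deadweight loss = £2700

Pre-subsidy: 863 - 2P = -137 + 6P gives P* = 125, Q* = 613.
With the subsidy, sellers receive Ps = Pb + 60 for each unit, where Pb is the price buyers pay.
Supply in terms of Pb becomes Qs = -137 + 6(Pb + 60) = 223 + 6Pb. Setting this equal to demand: 863 - 2Pb = 223 + 6Pb, so Pb = 80.
Sellers receive Ps = 80 + 60 = 140; Q' = 863 − 2·80 = 703.
The subsidy expands output by 703 − 613 = 90 past the efficient level; on those units the gap between marginal cost and willingness to pay runs from 0 up to 60.
DWL = ½ × 60 × 90 = 2700.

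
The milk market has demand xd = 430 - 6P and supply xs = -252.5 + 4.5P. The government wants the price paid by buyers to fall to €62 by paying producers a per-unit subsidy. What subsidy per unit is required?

Required subsidy s = €7 per unit

At a buyer price of 62, quantity demanded is 430 − 6·62 = 58.
Sellers supply 58 only when they receive Ps with -252.5 + 4.5·Ps = 58, i.e. Ps = 69.
s = Ps − Pb = 69 − 62 = 7.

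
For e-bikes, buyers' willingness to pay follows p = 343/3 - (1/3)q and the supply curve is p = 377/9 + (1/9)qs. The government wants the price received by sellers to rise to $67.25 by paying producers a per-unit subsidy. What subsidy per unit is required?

Required subsidy s = $29 per unit

At a seller price of 67.25, quantity supplied is -377 + 9·67.25 = 228.25.
Buyers absorb 228.25 only when they pay pb = 343/3 − (1/3)·228.25 = 38.25.
s = ps − pb = 67.25 − 38.25 = 29.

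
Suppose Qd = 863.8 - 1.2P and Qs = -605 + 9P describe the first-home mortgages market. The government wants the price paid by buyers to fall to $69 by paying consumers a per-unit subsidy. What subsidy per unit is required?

At a buyer price of 69, quantity demanded is 863.8 − 1.2·69 = 781.
Sellers supply 781 only when they receive Ps with -605 + 9·Ps = 781, i.e. Ps = 154.
s = Ps − Pb = 154 − 69 = 85.

Required subsidy s = $85 per unit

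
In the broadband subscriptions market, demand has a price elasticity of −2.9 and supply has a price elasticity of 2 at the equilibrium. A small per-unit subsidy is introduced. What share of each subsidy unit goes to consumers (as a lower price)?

Consumer share = 20/49

For a small subsidy around the equilibrium, the benefit split depends on the relative slopes, which at a point are proportional to the elasticities.
Buyer share = εs/(εs + |εd|) = 2/(2 + 2.9) = 20/49; seller share = |εd|/(εs + |εd|) = 29/49.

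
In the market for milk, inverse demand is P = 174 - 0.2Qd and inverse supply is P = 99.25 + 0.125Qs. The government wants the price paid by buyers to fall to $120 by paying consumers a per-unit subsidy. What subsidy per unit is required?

Required subsidy s = $13 per unit

At a buyer price of 120, quantity demanded is 870 − 5·120 = 270.
Sellers supply 270 only when they receive Ps = 99.25 + 0.125·270 = 133.
s = Ps − Pb = 133 − 120 = 13.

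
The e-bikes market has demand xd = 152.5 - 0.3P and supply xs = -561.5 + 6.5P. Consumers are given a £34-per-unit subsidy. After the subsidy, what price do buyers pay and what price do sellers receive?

Buyers pay £72.5; sellers receive £106.5

Pre-subsidy: 152.5 - 0.3P = -561.5 + 6.5P gives P* = 105, x* = 121.
With the rebate, buyers effectively pay Pb = Ps − 34, where Ps is the price sellers receive.
Demand in terms of Ps becomes xd = 152.5 − 0.3(Ps − 34) = 162.7 - 0.3Ps. Setting this equal to supply: 162.7 - 0.3Ps = -561.5 + 6.5Ps, so Ps = 106.5.
Buyers pay Pb = 106.5 − 34 = 72.5; x' = -561.5 + 6.5·106.5 = 130.75.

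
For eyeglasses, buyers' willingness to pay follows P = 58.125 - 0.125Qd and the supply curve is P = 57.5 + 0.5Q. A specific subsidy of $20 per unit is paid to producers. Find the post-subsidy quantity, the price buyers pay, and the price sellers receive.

Q' = 33; buyers pay $54; sellers receive $74

Pre-subsidy: 58.125 - 0.125Q = 57.5 + 0.5Q gives Q* = 1 and P* = 58.
With the subsidy, sellers receive Ps = Pb + 20 for each unit, where Pb is the price buyers pay.
On the curves, Pb = 58.125 - 0.125Q and Ps = 57.5 + 0.5Q; the wedge Ps − Pb = 20 gives 57.5 + 0.5Q − (58.125 - 0.125Q) = 20, so Q' = 33.
Then Pb = 58.125 − 0.125·33 = 54 and Ps = 57.5 + 0.5·33 = 74.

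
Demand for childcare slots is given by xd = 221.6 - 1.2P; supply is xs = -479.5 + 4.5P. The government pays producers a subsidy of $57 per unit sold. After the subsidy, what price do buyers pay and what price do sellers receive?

Buyers pay $78; sellers receive $135

Pre-subsidy: 221.6 - 1.2P = -479.5 + 4.5P gives P* = 123, x* = 74.
With the subsidy, sellers receive Ps = Pb + 57 for each unit, where Pb is the price buyers pay.
Supply in terms of Pb becomes xs = -479.5 + 4.5(Pb + 57) = -223 + 4.5Pb. Setting this equal to demand: 221.6 - 1.2Pb = -223 + 4.5Pb, so Pb = 78.
Sellers receive Ps = 78 + 57 = 135; x' = 221.6 − 1.2·78 = 128.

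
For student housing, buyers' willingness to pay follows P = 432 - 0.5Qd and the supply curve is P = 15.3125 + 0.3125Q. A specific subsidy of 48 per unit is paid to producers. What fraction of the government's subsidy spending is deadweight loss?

Pre-subsidy: 432 - 0.5Q = 15.3125 + 0.3125Q gives Q* = 6667/13 and P* = 4565/26.
With the subsidy, sellers receive Ps = Pb + 48 for each unit, where Pb is the price buyers pay.
On the curves, Pb = 432 - 0.5Q and Ps = 15.3125 + 0.3125Q; the wedge Ps − Pb = 48 gives 15.3125 + 0.3125Q − (432 - 0.5Q) = 48, so Q' = 7435/13.
Then Pb = 432 − 0.5·(7435/13) = 3797/26 and Ps = 15.3125 + 0.3125·(7435/13) = 5045/26.
ΔCS = ½(6667/13 + 7435/13)(4565/26 − 3797/26) = 2707584/169; ΔPS = ½(6667/13 + 7435/13)(5045/26 − 4565/26) = 1692240/169.
Government spending = 48 × 7435/13 = 356880/13.
DWL = ½ × 48 × (7435/13 − 6667/13) = 18432/13; fraction = (18432/13) / (356880/13) = 384/7435.

DWL / government spending = 384/7435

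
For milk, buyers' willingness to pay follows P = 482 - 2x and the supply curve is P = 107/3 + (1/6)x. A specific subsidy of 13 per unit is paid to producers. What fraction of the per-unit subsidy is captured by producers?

Producer share = 1/13

Pre-subsidy: 482 - 2x = 107/3 + (1/6)x gives x* = 206 and P* = 70.
With the subsidy, sellers receive Ps = Pb + 13 for each unit, where Pb is the price buyers pay.
On the curves, Pb = 482 - 2x and Ps = 107/3 + (1/6)x; the wedge Ps − Pb = 13 gives 107/3 + (1/6)x − (482 - 2x) = 13, so x' = 212.
Then Pb = 482 − 2·212 = 58 and Ps = 107/3 + (1/6)·212 = 71.
Buyers' price falls by P* − Pb = 70 − 58 = 12; sellers' price rises by Ps − P* = 71 − 70 = 1.
So producers capture 1/13 = 1/13 of each unit of subsidy.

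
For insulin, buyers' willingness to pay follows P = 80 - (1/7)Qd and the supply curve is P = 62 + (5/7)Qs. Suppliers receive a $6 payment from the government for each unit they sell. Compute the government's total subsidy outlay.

Government cost = $168

Pre-subsidy: 80 - (1/7)Q = 62 + (5/7)Q gives Q* = 21 and P* = 77.
With the subsidy, sellers receive Ps = Pb + 6 for each unit, where Pb is the price buyers pay.
On the curves, Pb = 80 - (1/7)Q and Ps = 62 + (5/7)Q; the wedge Ps − Pb = 6 gives 62 + (5/7)Q − (80 - (1/7)Q) = 6, so Q' = 28.
Then Pb = 80 − (1/7)·28 = 76 and Ps = 62 + (5/7)·28 = 82.
Government outlay = subsidy × quantity = 6 × 28 = 168.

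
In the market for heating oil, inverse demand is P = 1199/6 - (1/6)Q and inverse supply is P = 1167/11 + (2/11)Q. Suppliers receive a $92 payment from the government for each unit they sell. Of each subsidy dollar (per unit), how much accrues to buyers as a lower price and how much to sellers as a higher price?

Buyers gain $44 per unit; sellers gain $48 per unit

Pre-subsidy: 1199/6 - (1/6)Q = 1167/11 + (2/11)Q gives Q* = 269 and P* = 155.
With the subsidy, sellers receive Ps = Pb + 92 for each unit, where Pb is the price buyers pay.
On the curves, Pb = 1199/6 - (1/6)Q and Ps = 1167/11 + (2/11)Q; the wedge Ps − Pb = 92 gives 1167/11 + (2/11)Q − (1199/6 - (1/6)Q) = 92, so Q' = 533.
Then Pb = 1199/6 − (1/6)·533 = 111 and Ps = 1167/11 + (2/11)·533 = 203.
Buyers' price falls by P* − Pb = 155 − 111 = 44; sellers' price rises by Ps − P* = 203 − 155 = 48.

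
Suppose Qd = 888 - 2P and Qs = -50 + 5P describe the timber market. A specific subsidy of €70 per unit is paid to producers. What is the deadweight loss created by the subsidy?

Pre-subsidy: 888 - 2P = -50 + 5P gives P* = 134, Q* = 620.
With the subsidy, sellers receive Ps = Pb + 70 for each unit, where Pb is the price buyers pay.
Supply in terms of Pb becomes Qs = -50 + 5(Pb + 70) = 300 + 5Pb. Setting this equal to demand: 888 - 2Pb = 300 + 5Pb, so Pb = 84.
Sellers receive Ps = 84 + 70 = 154; Q' = 888 − 2·84 = 720.
The subsidy expands output by 720 − 620 = 100 past the efficient level; on those units the gap between marginal cost and willingness to pay runs from 0 up to 70.
DWL = ½ × 70 × 100 = 3500.

Deadweight loss = €3500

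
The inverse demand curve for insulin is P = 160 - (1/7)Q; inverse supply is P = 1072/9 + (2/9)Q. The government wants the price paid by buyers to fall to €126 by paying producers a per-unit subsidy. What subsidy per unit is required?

At a buyer price of 126, quantity demanded is 1120 − 7·126 = 238.
Sellers supply 238 only when they receive Ps = 1072/9 + (2/9)·238 = 172.
s = Ps − Pb = 172 − 126 = 46.

Required subsidy s = €46 per unit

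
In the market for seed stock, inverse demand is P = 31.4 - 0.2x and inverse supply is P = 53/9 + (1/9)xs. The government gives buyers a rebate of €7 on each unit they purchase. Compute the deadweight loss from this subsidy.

Pre-subsidy: 31.4 - 0.2x = 53/9 + (1/9)x gives x* = 82 and P* = 15.
With the rebate, buyers effectively pay Pb = Ps − 7, where Ps is the price sellers receive.
On the curves, Pb = 31.4 - 0.2x and Ps = 53/9 + (1/9)x; the wedge Ps − Pb = 7 gives 53/9 + (1/9)x − (31.4 - 0.2x) = 7, so x' = 104.5.
Then Pb = 31.4 − 0.2·104.5 = 10.5 and Ps = 53/9 + (1/9)·104.5 = 17.5.
The subsidy expands output by 104.5 − 82 = 22.5 past the efficient level; on those units the gap between marginal cost and willingness to pay runs from 0 up to 7.
DWL = ½ × 7 × 22.5 = 78.75.

Deadweight loss = €78.75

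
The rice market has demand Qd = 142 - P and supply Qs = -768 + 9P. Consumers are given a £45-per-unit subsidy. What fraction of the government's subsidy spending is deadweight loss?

Pre-subsidy: 142 - P = -768 + 9P gives P* = 91, Q* = 51.
With the rebate, buyers effectively pay Pb = Ps − 45, where Ps is the price sellers receive.
Demand in terms of Ps becomes Qd = 142 − 1(Ps − 45) = 187 - Ps. Setting this equal to supply: 187 - Ps = -768 + 9Ps, so Ps = 95.5.
Buyers pay Pb = 95.5 − 45 = 50.5; Q' = -768 + 9·95.5 = 91.5.
ΔCS = ½(51 + 91.5)(91 − 50.5) = 2885.625; ΔPS = ½(51 + 91.5)(95.5 − 91) = 320.625.
Government spending = 45 × 91.5 = 4117.5.
DWL = ½ × 45 × (91.5 − 51) = 911.25; fraction = 911.25 / 4117.5 = 27/122.

DWL / government spending = 27/122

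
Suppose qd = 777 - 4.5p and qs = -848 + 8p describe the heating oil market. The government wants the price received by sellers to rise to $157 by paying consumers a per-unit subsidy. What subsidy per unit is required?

At a seller price of 157, quantity supplied is -848 + 8·157 = 408.
Buyers absorb 408 only when they pay pb with 777 − 4.5·pb = 408, i.e. pb = 82.
s = ps − pb = 157 − 82 = 75.

Required subsidy s = $75 per unit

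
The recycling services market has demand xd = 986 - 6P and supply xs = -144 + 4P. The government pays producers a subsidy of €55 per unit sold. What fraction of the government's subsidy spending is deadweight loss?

Pre-subsidy: 986 - 6P = -144 + 4P gives P* = 113, x* = 308.
With the subsidy, sellers receive Ps = Pb + 55 for each unit, where Pb is the price buyers pay.
Supply in terms of Pb becomes xs = -144 + 4(Pb + 55) = 76 + 4Pb. Setting this equal to demand: 986 - 6Pb = 76 + 4Pb, so Pb = 91.
Sellers receive Ps = 91 + 55 = 146; x' = 986 − 6·91 = 440.
ΔCS = ½(308 + 440)(113 − 91) = 8228; ΔPS = ½(308 + 440)(146 − 113) = 12342.
Government spending = 55 × 440 = 24200.
DWL = ½ × 55 × (440 − 308) = 3630; fraction = 3630 / 24200 = 0.15.

DWL / government spending = 0.15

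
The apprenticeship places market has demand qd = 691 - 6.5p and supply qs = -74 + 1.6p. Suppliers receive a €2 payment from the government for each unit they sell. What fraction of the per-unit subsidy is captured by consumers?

Consumer share = 16/81

Pre-subsidy: 691 - 6.5p = -74 + 1.6p gives p* = 850/9, q* = 694/9.
With the subsidy, sellers receive ps = pb + 2 for each unit, where pb is the price buyers pay.
Supply in terms of pb becomes qs = -74 + 1.6(pb + 2) = -70.8 + 1.6pb. Setting this equal to demand: 691 - 6.5pb = -70.8 + 1.6pb, so pb = 7618/81.
Sellers receive ps = 7618/81 + 2 = 7780/81; q' = 691 − 6.5·(7618/81) = 6454/81.
Buyers' price falls by p* − pb = 850/9 − 7618/81 = 32/81; sellers' price rises by ps − p* = 7780/81 − 850/9 = 130/81.
So consumers capture (32/81)/2 = 16/81 of each unit of subsidy.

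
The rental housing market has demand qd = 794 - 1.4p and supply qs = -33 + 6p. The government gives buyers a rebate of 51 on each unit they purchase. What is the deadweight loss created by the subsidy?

Deadweight loss = 54621/37

Pre-subsidy: 794 - 1.4p = -33 + 6p gives p* = 4135/37, q* = 23589/37.
With the rebate, buyers effectively pay pb = ps − 51, where ps is the price sellers receive.
Demand in terms of ps becomes qd = 794 − 1.4(ps − 51) = 865.4 - 1.4ps. Setting this equal to supply: 865.4 - 1.4ps = -33 + 6ps, so ps = 4492/37.
Buyers pay pb = 4492/37 − 51 = 2605/37; q' = -33 + 6·(4492/37) = 25731/37.
The subsidy expands output by 25731/37 − 23589/37 = 2142/37 past the efficient level; on those units the gap between marginal cost and willingness to pay runs from 0 up to 51.
DWL = ½ × 51 × 2142/37 = 54621/37.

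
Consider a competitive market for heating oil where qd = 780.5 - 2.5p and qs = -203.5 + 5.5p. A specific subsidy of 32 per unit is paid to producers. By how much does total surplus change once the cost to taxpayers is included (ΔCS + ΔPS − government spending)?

Pre-subsidy: 780.5 - 2.5p = -203.5 + 5.5p gives p* = 123, q* = 473.
With the subsidy, sellers receive ps = pb + 32 for each unit, where pb is the price buyers pay.
Supply in terms of pb becomes qs = -203.5 + 5.5(pb + 32) = -27.5 + 5.5pb. Setting this equal to demand: 780.5 - 2.5pb = -27.5 + 5.5pb, so pb = 101.
Sellers receive ps = 101 + 32 = 133; q' = 780.5 − 2.5·101 = 528.
ΔCS = ½(473 + 528)(123 − 101) = 11011; ΔPS = ½(473 + 528)(133 − 123) = 5005.
Government spending = 32 × 528 = 16896.
Net change = 11011 + 5005 − 16896 = -880. The loss equals the DWL triangle ½·32·55.

Net change in total surplus = -880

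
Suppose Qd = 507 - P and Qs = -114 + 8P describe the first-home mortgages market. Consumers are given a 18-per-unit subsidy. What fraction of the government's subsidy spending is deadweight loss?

DWL / government spending = 4/227

Pre-subsidy: 507 - P = -114 + 8P gives P* = 69, Q* = 438.
With the rebate, buyers effectively pay Pb = Ps − 18, where Ps is the price sellers receive.
Demand in terms of Ps becomes Qd = 507 − 1(Ps − 18) = 525 - Ps. Setting this equal to supply: 525 - Ps = -114 + 8Ps, so Ps = 71.
Buyers pay Pb = 71 − 18 = 53; Q' = -114 + 8·71 = 454.
ΔCS = ½(438 + 454)(69 − 53) = 7136; ΔPS = ½(438 + 454)(71 − 69) = 892.
Government spending = 18 × 454 = 8172.
DWL = ½ × 18 × (454 − 438) = 144; fraction = 144 / 8172 = 4/227.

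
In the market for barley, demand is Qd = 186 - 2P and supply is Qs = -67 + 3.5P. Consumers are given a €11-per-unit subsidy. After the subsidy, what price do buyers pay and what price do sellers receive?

Pre-subsidy: 186 - 2P = -67 + 3.5P gives P* = 46, Q* = 94.
With the rebate, buyers effectively pay Pb = Ps − 11, where Ps is the price sellers receive.
Demand in terms of Ps becomes Qd = 186 − 2(Ps − 11) = 208 - 2Ps. Setting this equal to supply: 208 - 2Ps = -67 + 3.5Ps, so Ps = 50.
Buyers pay Pb = 50 − 11 = 39; Q' = -67 + 3.5·50 = 108.

Buyers pay €39; sellers receive €50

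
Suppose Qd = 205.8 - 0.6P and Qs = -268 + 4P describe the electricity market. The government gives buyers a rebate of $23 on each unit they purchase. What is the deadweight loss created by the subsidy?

Pre-subsidy: 205.8 - 0.6P = -268 + 4P gives P* = 103, Q* = 144.
With the rebate, buyers effectively pay Pb = Ps − 23, where Ps is the price sellers receive.
Demand in terms of Ps becomes Qd = 205.8 − 0.6(Ps − 23) = 219.6 - 0.6Ps. Setting this equal to supply: 219.6 - 0.6Ps = -268 + 4Ps, so Ps = 106.
Buyers pay Pb = 106 − 23 = 83; Q' = -268 + 4·106 = 156.
The subsidy expands output by 156 − 144 = 12 past the efficient level; on those units the gap between marginal cost and willingness to pay runs from 0 up to 23.
DWL = ½ × 23 × 12 = 138.

Deadweight loss = $138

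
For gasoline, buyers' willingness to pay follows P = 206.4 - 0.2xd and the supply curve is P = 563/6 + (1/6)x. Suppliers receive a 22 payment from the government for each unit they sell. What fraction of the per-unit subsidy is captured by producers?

Pre-subsidy: 206.4 - 0.2x = 563/6 + (1/6)x gives x* = 307 and P* = 145.
With the subsidy, sellers receive Ps = Pb + 22 for each unit, where Pb is the price buyers pay.
On the curves, Pb = 206.4 - 0.2x and Ps = 563/6 + (1/6)x; the wedge Ps − Pb = 22 gives 563/6 + (1/6)x − (206.4 - 0.2x) = 22, so x' = 367.
Then Pb = 206.4 − 0.2·367 = 133 and Ps = 563/6 + (1/6)·367 = 155.
Buyers' price falls by P* − Pb = 145 − 133 = 12; sellers' price rises by Ps − P* = 155 − 145 = 10.
So producers capture 10/22 = 5/11 of each unit of subsidy.

Producer share = 5/11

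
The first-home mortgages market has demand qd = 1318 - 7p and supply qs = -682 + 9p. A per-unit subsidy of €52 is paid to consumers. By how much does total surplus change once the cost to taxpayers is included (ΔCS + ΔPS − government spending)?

Pre-subsidy: 1318 - 7p = -682 + 9p gives p* = 125, q* = 443.
With the rebate, buyers effectively pay pb = ps − 52, where ps is the price sellers receive.
Demand in terms of ps becomes qd = 1318 − 7(ps − 52) = 1682 - 7ps. Setting this equal to supply: 1682 - 7ps = -682 + 9ps, so ps = 147.75.
Buyers pay pb = 147.75 − 52 = 95.75; q' = -682 + 9·147.75 = 647.75.
ΔCS = ½(443 + 647.75)(125 − 95.75) = 15952.21875; ΔPS = ½(443 + 647.75)(147.75 − 125) = 12407.28125.
Government spending = 52 × 647.75 = 33683.
Net change = 15952.21875 + 12407.28125 − 33683 = -5323.5. The loss equals the DWL triangle ½·52·204.75.

Net change in total surplus = -€5323.5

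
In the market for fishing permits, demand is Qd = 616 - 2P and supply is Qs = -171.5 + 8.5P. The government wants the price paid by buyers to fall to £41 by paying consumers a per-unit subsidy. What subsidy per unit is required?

At a buyer price of 41, quantity demanded is 616 − 2·41 = 534.
Sellers supply 534 only when they receive Ps with -171.5 + 8.5·Ps = 534, i.e. Ps = 83.
s = Ps − Pb = 83 − 41 = 42.

Required subsidy s = £42 per unit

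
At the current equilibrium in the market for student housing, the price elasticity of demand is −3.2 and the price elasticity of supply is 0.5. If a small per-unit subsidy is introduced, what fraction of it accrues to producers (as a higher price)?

For a small subsidy around the equilibrium, the benefit split depends on the relative slopes, which at a point are proportional to the elasticities.
Buyer share = εs/(εs + |εd|) = 0.5/(0.5 + 3.2) = 5/37; seller share = |εd|/(εs + |εd|) = 32/37.
So producers capture 32/37 of the subsidy.

Producer share = 32/37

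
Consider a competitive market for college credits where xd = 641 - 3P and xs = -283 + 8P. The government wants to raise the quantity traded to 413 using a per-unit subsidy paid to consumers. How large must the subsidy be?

Required subsidy s = 11 per unit

At x = 413, invert demand for the buyer price: Pb = (641 − 413)/3 = 76; invert supply for the seller price: Ps = (413 − (-283))/8 = 87.
The subsidy must fill the gap: s = Ps − Pb = 87 − 76 = 11.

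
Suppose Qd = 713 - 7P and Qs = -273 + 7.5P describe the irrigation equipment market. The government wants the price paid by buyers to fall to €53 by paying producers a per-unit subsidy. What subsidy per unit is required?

Required subsidy s = €29 per unit

At a buyer price of 53, quantity demanded is 713 − 7·53 = 342.
Sellers supply 342 only when they receive Ps with -273 + 7.5·Ps = 342, i.e. Ps = 82.
s = Ps − Pb = 82 − 53 = 29.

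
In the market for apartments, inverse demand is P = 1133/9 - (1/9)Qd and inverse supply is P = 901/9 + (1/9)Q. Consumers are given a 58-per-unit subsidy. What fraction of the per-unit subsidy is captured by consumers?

Consumer share = 0.5

Pre-subsidy: 1133/9 - (1/9)Q = 901/9 + (1/9)Q gives Q* = 116 and P* = 113.
With the rebate, buyers effectively pay Pb = Ps − 58, where Ps is the price sellers receive.
On the curves, Pb = 1133/9 - (1/9)Q and Ps = 901/9 + (1/9)Q; the wedge Ps − Pb = 58 gives 901/9 + (1/9)Q − (1133/9 - (1/9)Q) = 58, so Q' = 377.
Then Pb = 1133/9 − (1/9)·377 = 84 and Ps = 901/9 + (1/9)·377 = 142.
Buyers' price falls by P* − Pb = 113 − 84 = 29; sellers' price rises by Ps − P* = 142 − 113 = 29.
So consumers capture 29/58 = 0.5 of each unit of subsidy.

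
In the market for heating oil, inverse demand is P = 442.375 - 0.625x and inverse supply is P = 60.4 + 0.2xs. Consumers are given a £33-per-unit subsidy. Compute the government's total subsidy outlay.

Pre-subsidy: 442.375 - 0.625x = 60.4 + 0.2x gives x* = 463 and P* = 153.
With the rebate, buyers effectively pay Pb = Ps − 33, where Ps is the price sellers receive.
On the curves, Pb = 442.375 - 0.625x and Ps = 60.4 + 0.2x; the wedge Ps − Pb = 33 gives 60.4 + 0.2x − (442.375 - 0.625x) = 33, so x' = 503.
Then Pb = 442.375 − 0.625·503 = 128 and Ps = 60.4 + 0.2·503 = 161.
Government outlay = subsidy × quantity = 33 × 503 = 16599.

Government cost = £16599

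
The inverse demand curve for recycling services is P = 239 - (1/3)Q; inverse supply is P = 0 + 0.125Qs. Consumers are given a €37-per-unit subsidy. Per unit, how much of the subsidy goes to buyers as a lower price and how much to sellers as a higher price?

Buyers gain 296/11 per unit; sellers gain 111/11 per unit

Pre-subsidy: 239 - (1/3)Q = 0 + 0.125Q gives Q* = 5736/11 and P* = 717/11.
With the rebate, buyers effectively pay Pb = Ps − 37, where Ps is the price sellers receive.
On the curves, Pb = 239 - (1/3)Q and Ps = 0 + 0.125Q; the wedge Ps − Pb = 37 gives 0 + 0.125Q − (239 - (1/3)Q) = 37, so Q' = 6624/11.
Then Pb = 239 − (1/3)·(6624/11) = 421/11 and Ps = 0 + 0.125·(6624/11) = 828/11.
Buyers' price falls by P* − Pb = 717/11 − 421/11 = 296/11; sellers' price rises by Ps − P* = 828/11 − 717/11 = 111/11.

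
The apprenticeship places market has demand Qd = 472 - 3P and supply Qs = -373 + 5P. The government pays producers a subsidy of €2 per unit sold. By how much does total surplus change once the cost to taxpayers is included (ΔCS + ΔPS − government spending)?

Pre-subsidy: 472 - 3P = -373 + 5P gives P* = 105.625, Q* = 155.125.
With the subsidy, sellers receive Ps = Pb + 2 for each unit, where Pb is the price buyers pay.
Supply in terms of Pb becomes Qs = -373 + 5(Pb + 2) = -363 + 5Pb. Setting this equal to demand: 472 - 3Pb = -363 + 5Pb, so Pb = 104.375.
Sellers receive Ps = 104.375 + 2 = 106.375; Q' = 472 − 3·104.375 = 158.875.
ΔCS = ½(155.125 + 158.875)(105.625 − 104.375) = 196.25; ΔPS = ½(155.125 + 158.875)(106.375 − 105.625) = 117.75.
Government spending = 2 × 158.875 = 317.75.
Net change = 196.25 + 117.75 − 317.75 = -3.75. The loss equals the DWL triangle ½·2·3.75.

Net change in total surplus = -€3.75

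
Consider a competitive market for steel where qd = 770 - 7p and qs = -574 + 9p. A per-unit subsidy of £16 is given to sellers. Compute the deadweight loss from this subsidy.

Deadweight loss = £504

Pre-subsidy: 770 - 7p = -574 + 9p gives p* = 84, q* = 182.
With the subsidy, sellers receive ps = pb + 16 for each unit, where pb is the price buyers pay.
Supply in terms of pb becomes qs = -574 + 9(pb + 16) = -430 + 9pb. Setting this equal to demand: 770 - 7pb = -430 + 9pb, so pb = 75.
Sellers receive ps = 75 + 16 = 91; q' = 770 − 7·75 = 245.
The subsidy expands output by 245 − 182 = 63 past the efficient level; on those units the gap between marginal cost and willingness to pay runs from 0 up to 16.
DWL = ½ × 16 × 63 = 504.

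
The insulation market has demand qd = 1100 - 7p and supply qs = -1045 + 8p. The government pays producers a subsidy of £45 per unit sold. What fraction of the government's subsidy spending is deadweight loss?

DWL / government spending = 28/89

Pre-subsidy: 1100 - 7p = -1045 + 8p gives p* = 143, q* = 99.
With the subsidy, sellers receive ps = pb + 45 for each unit, where pb is the price buyers pay.
Supply in terms of pb becomes qs = -1045 + 8(pb + 45) = -685 + 8pb. Setting this equal to demand: 1100 - 7pb = -685 + 8pb, so pb = 119.
Sellers receive ps = 119 + 45 = 164; q' = 1100 − 7·119 = 267.
ΔCS = ½(99 + 267)(143 − 119) = 4392; ΔPS = ½(99 + 267)(164 − 143) = 3843.
Government spending = 45 × 267 = 12015.
DWL = ½ × 45 × (267 − 99) = 3780; fraction = 3780 / 12015 = 28/89.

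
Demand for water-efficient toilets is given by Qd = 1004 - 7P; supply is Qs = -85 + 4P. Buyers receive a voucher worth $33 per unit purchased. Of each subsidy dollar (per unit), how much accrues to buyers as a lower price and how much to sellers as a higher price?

Buyers gain $12 per unit; sellers gain $21 per unit

Pre-subsidy: 1004 - 7P = -85 + 4P gives P* = 99, Q* = 311.
With the rebate, buyers effectively pay Pb = Ps − 33, where Ps is the price sellers receive.
Demand in terms of Ps becomes Qd = 1004 − 7(Ps − 33) = 1235 - 7Ps. Setting this equal to supply: 1235 - 7Ps = -85 + 4Ps, so Ps = 120.
Buyers pay Pb = 120 − 33 = 87; Q' = -85 + 4·120 = 395.
Buyers' price falls by P* − Pb = 99 − 87 = 12; sellers' price rises by Ps − P* = 120 − 99 = 21.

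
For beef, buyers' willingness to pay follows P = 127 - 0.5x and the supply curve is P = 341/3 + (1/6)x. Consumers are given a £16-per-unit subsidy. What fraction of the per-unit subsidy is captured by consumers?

Consumer share = 0.75

Pre-subsidy: 127 - 0.5x = 341/3 + (1/6)x gives x* = 20 and P* = 117.
With the rebate, buyers effectively pay Pb = Ps − 16, where Ps is the price sellers receive.
On the curves, Pb = 127 - 0.5x and Ps = 341/3 + (1/6)x; the wedge Ps − Pb = 16 gives 341/3 + (1/6)x − (127 - 0.5x) = 16, so x' = 44.
Then Pb = 127 − 0.5·44 = 105 and Ps = 341/3 + (1/6)·44 = 121.
Buyers' price falls by P* − Pb = 117 − 105 = 12; sellers' price rises by Ps − P* = 121 − 117 = 4.
So consumers capture 12/16 = 0.75 of each unit of subsidy.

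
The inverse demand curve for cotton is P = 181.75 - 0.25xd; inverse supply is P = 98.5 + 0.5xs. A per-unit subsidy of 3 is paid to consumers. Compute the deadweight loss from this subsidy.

Deadweight loss = 6

Pre-subsidy: 181.75 - 0.25x = 98.5 + 0.5x gives x* = 111 and P* = 154.
With the rebate, buyers effectively pay Pb = Ps − 3, where Ps is the price sellers receive.
On the curves, Pb = 181.75 - 0.25x and Ps = 98.5 + 0.5x; the wedge Ps − Pb = 3 gives 98.5 + 0.5x − (181.75 - 0.25x) = 3, so x' = 115.
Then Pb = 181.75 − 0.25·115 = 153 and Ps = 98.5 + 0.5·115 = 156.
The subsidy expands output by 115 − 111 = 4 past the efficient level; on those units the gap between marginal cost and willingness to pay runs from 0 up to 3.
DWL = ½ × 3 × 4 = 6.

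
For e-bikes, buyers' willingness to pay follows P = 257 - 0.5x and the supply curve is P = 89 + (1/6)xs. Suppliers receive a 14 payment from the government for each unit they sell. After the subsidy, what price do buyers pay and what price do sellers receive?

Buyers pay 120.5; sellers receive 134.5

Pre-subsidy: 257 - 0.5x = 89 + (1/6)x gives x* = 252 and P* = 131.
With the subsidy, sellers receive Ps = Pb + 14 for each unit, where Pb is the price buyers pay.
On the curves, Pb = 257 - 0.5x and Ps = 89 + (1/6)x; the wedge Ps − Pb = 14 gives 89 + (1/6)x − (257 - 0.5x) = 14, so x' = 273.
Then Pb = 257 − 0.5·273 = 120.5 and Ps = 89 + (1/6)·273 = 134.5.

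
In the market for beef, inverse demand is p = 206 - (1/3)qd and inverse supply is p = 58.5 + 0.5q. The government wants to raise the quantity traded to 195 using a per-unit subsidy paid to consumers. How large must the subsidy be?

Required subsidy s = 15 per unit

At q = 195, from the demand curve buyers pay pb = 206 − (1/3)·195 = 141; from the supply curve sellers need ps = 58.5 + 0.5·195 = 156.
The subsidy must fill the gap: s = ps − pb = 156 − 141 = 15.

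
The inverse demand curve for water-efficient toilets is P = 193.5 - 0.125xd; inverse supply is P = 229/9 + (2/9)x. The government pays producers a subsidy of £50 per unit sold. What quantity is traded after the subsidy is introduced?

Pre-subsidy: 193.5 - 0.125x = 229/9 + (2/9)x gives x* = 484 and P* = 133.
With the subsidy, sellers receive Ps = Pb + 50 for each unit, where Pb is the price buyers pay.
On the curves, Pb = 193.5 - 0.125x and Ps = 229/9 + (2/9)x; the wedge Ps − Pb = 50 gives 229/9 + (2/9)x − (193.5 - 0.125x) = 50, so x' = 628.
Then Pb = 193.5 − 0.125·628 = 115 and Ps = 229/9 + (2/9)·628 = 165.

x' = 628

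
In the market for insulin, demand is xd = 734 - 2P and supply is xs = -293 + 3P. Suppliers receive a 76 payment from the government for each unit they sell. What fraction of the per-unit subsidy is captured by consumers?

Consumer share = 0.6

Pre-subsidy: 734 - 2P = -293 + 3P gives P* = 205.4, x* = 323.2.
With the subsidy, sellers receive Ps = Pb + 76 for each unit, where Pb is the price buyers pay.
Supply in terms of Pb becomes xs = -293 + 3(Pb + 76) = -65 + 3Pb. Setting this equal to demand: 734 - 2Pb = -65 + 3Pb, so Pb = 159.8.
Sellers receive Ps = 159.8 + 76 = 235.8; x' = 734 − 2·159.8 = 414.4.
Buyers' price falls by P* − Pb = 205.4 − 159.8 = 45.6; sellers' price rises by Ps − P* = 235.8 − 205.4 = 30.4.
So consumers capture 45.6/76 = 0.6 of each unit of subsidy.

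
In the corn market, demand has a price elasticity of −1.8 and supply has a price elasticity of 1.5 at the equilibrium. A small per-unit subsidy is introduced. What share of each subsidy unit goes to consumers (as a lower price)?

Consumer share = 5/11

For a small subsidy around the equilibrium, the benefit split depends on the relative slopes, which at a point are proportional to the elasticities.
Buyer share = εs/(εs + |εd|) = 1.5/(1.5 + 1.8) = 5/11; seller share = |εd|/(εs + |εd|) = 6/11.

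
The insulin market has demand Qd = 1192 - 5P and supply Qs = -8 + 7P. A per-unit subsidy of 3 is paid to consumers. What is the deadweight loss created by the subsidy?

Deadweight loss = 13.125

Pre-subsidy: 1192 - 5P = -8 + 7P gives P* = 100, Q* = 692.
With the rebate, buyers effectively pay Pb = Ps − 3, where Ps is the price sellers receive.
Demand in terms of Ps becomes Qd = 1192 − 5(Ps − 3) = 1207 - 5Ps. Setting this equal to supply: 1207 - 5Ps = -8 + 7Ps, so Ps = 101.25.
Buyers pay Pb = 101.25 − 3 = 98.25; Q' = -8 + 7·101.25 = 700.75.
The subsidy expands output by 700.75 − 692 = 8.75 past the efficient level; on those units the gap between marginal cost and willingness to pay runs from 0 up to 3.
DWL = ½ × 3 × 8.75 = 13.125.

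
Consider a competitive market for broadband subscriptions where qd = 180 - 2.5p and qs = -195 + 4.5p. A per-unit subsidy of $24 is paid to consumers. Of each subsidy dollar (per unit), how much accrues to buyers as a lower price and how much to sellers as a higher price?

Buyers gain 108/7 per unit; sellers gain 60/7 per unit

Pre-subsidy: 180 - 2.5p = -195 + 4.5p gives p* = 375/7, q* = 645/14.
With the rebate, buyers effectively pay pb = ps − 24, where ps is the price sellers receive.
Demand in terms of ps becomes qd = 180 − 2.5(ps − 24) = 240 - 2.5ps. Setting this equal to supply: 240 - 2.5ps = -195 + 4.5ps, so ps = 435/7.
Buyers pay pb = 435/7 − 24 = 267/7; q' = -195 + 4.5·(435/7) = 1185/14.
Buyers' price falls by p* − pb = 375/7 − 267/7 = 108/7; sellers' price rises by ps − p* = 435/7 − 375/7 = 60/7.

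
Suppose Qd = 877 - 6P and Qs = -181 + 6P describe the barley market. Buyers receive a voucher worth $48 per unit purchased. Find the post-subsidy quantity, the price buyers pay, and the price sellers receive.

Q' = 492; buyers pay 385/6; sellers receive 673/6

Pre-subsidy: 877 - 6P = -181 + 6P gives P* = 529/6, Q* = 348.
With the rebate, buyers effectively pay Pb = Ps − 48, where Ps is the price sellers receive.
Demand in terms of Ps becomes Qd = 877 − 6(Ps − 48) = 1165 - 6Ps. Setting this equal to supply: 1165 - 6Ps = -181 + 6Ps, so Ps = 673/6.
Buyers pay Pb = 673/6 − 48 = 385/6; Q' = -181 + 6·(673/6) = 492.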